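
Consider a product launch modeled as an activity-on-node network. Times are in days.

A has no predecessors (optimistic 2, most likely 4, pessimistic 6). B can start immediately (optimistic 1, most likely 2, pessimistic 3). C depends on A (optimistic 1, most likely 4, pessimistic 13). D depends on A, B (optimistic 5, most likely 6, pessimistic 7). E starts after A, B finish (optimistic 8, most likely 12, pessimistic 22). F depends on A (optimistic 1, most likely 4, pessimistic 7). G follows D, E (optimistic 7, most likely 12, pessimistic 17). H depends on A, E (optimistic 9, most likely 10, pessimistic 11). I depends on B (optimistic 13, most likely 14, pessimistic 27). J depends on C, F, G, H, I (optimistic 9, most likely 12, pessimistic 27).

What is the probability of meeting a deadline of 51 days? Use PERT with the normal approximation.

0.972

te_A = (2 + 4·4 + 6)/6 = 24/6 = 4; σ²_A = ((6−2)/6)² = 0.444
te_B = (1 + 4·2 + 3)/6 = 12/6 = 2; σ²_B = ((3−1)/6)² = 0.111
te_C = (1 + 4·4 + 13)/6 = 30/6 = 5; σ²_C = ((13−1)/6)² = 4.000
te_D = (5 + 4·6 + 7)/6 = 36/6 = 6; σ²_D = ((7−5)/6)² = 0.111
te_E = (8 + 4·12 + 22)/6 = 78/6 = 13; σ²_E = ((22−8)/6)² = 5.444
te_F = (1 + 4·4 + 7)/6 = 24/6 = 4; σ²_F = ((7−1)/6)² = 1.000
te_G = (7 + 4·12 + 17)/6 = 72/6 = 12; σ²_G = ((17−7)/6)² = 2.778
te_H = (9 + 4·10 + 11)/6 = 60/6 = 10; σ²_H = ((11−9)/6)² = 0.111
te_I = (13 + 4·14 + 27)/6 = 96/6 = 16; σ²_I = ((27−13)/6)² = 5.444
te_J = (9 + 4·12 + 27)/6 = 84/6 = 14; σ²_J = ((27−9)/6)² = 9.000

Forward pass:
ES_A = 0; EF_A = 4
ES_B = 0; EF_B = 2
ES_C = 4; EF_C = 4+5 = 9
ES_D = max(EF_A=4, EF_B=2) = 4; EF_D = 4+6 = 10
ES_E = max(EF_A=4, EF_B=2) = 4; EF_E = 4+13 = 17
ES_F = 4; EF_F = 4+4 = 8
ES_G = max(EF_D=10, EF_E=17) = 17; EF_G = 17+12 = 29
ES_H = max(EF_A=4, EF_E=17) = 17; EF_H = 17+10 = 27
ES_I = 2; EF_I = 2+16 = 18
ES_J = max(EF_C=9, EF_F=8, EF_G=29, EF_H=27, EF_I=18) = 29; EF_J = 29+14 = 43
Expected project duration μ = 43 days. Critical path: A → E → G → J.

Variance along critical path = 0.444 + 5.444 + 2.778 + 9.000 = 17.667; σ = √17.667 = 4.203 days.
Z = (51 − 43) / 4.203 = 1.903
P(T ≤ 51) = Φ(1.903) ≈ 0.972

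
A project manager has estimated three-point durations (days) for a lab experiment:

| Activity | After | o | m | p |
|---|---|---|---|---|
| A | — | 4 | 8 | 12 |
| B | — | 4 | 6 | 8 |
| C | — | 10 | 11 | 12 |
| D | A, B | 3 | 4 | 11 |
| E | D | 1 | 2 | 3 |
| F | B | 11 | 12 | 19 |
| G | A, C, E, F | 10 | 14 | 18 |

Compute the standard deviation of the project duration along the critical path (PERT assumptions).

te_A = (4 + 4·8 + 12)/6 = 48/6 = 8; σ²_A = ((12−4)/6)² = 1.778
te_B = (4 + 4·6 + 8)/6 = 36/6 = 6; σ²_B = ((8−4)/6)² = 0.444
te_C = (10 + 4·11 + 12)/6 = 66/6 = 11; σ²_C = ((12−10)/6)² = 0.111
te_D = (3 + 4·4 + 11)/6 = 30/6 = 5; σ²_D = ((11−3)/6)² = 1.778
te_E = (1 + 4·2 + 3)/6 = 12/6 = 2; σ²_E = ((3−1)/6)² = 0.111
te_F = (11 + 4·12 + 19)/6 = 78/6 = 13; σ²_F = ((19−11)/6)² = 1.778
te_G = (10 + 4·14 + 18)/6 = 84/6 = 14; σ²_G = ((18−10)/6)² = 1.778

Forward pass:
ES_A = 0; EF_A = 8
ES_B = 0; EF_B = 6
ES_C = 0; EF_C = 11
ES_D = max(EF_A=8, EF_B=6) = 8; EF_D = 8+5 = 13
ES_E = 13; EF_E = 13+2 = 15
ES_F = 6; EF_F = 6+13 = 19
ES_G = max(EF_A=8, EF_C=11, EF_E=15, EF_F=19) = 19; EF_G = 19+14 = 33
Expected project duration μ = 33 days. Critical path: B → F → G.

Variance along critical path = 0.444 + 1.778 + 1.778 = 4.000
σ = √4.000 = 2.000 days

2.00 days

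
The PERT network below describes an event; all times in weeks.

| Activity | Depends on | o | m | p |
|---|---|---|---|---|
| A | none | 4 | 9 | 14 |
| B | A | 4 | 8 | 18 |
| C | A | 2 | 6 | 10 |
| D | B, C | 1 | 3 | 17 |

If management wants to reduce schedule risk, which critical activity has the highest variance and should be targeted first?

te_A = (4 + 4·9 + 14)/6 = 54/6 = 9; σ²_A = ((14−4)/6)² = 2.778
te_B = (4 + 4·8 + 18)/6 = 54/6 = 9; σ²_B = ((18−4)/6)² = 5.444
te_C = (2 + 4·6 + 10)/6 = 36/6 = 6; σ²_C = ((10−2)/6)² = 1.778
te_D = (1 + 4·3 + 17)/6 = 30/6 = 5; σ²_D = ((17−1)/6)² = 7.111

Forward pass:
ES_A = 0; EF_A = 9
ES_B = 9; EF_B = 9+9 = 18
ES_C = 9; EF_C = 9+6 = 15
ES_D = max(EF_B=18, EF_C=15) = 18; EF_D = 18+5 = 23
Expected project duration μ = 23 weeks. Critical path: A → B → D.

Variances on critical path: σ²_A=2.778, σ²_B=5.444, σ²_D=7.111.
Largest is σ²_D = 7.111.

D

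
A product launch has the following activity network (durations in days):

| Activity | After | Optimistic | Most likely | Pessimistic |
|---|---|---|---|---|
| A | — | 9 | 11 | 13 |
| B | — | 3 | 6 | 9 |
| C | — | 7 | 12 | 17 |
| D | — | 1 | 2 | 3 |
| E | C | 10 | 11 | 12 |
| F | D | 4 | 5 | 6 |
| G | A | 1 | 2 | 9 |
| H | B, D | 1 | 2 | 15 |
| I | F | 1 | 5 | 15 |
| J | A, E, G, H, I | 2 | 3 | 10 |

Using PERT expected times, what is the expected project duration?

27 days

te_A = (9 + 4·11 + 13)/6 = 66/6 = 11
te_B = (3 + 4·6 + 9)/6 = 36/6 = 6
te_C = (7 + 4·12 + 17)/6 = 72/6 = 12
te_D = (1 + 4·2 + 3)/6 = 12/6 = 2
te_E = (10 + 4·11 + 12)/6 = 66/6 = 11
te_F = (4 + 4·5 + 6)/6 = 30/6 = 5
te_G = (1 + 4·2 + 9)/6 = 18/6 = 3
te_H = (1 + 4·2 + 15)/6 = 24/6 = 4
te_I = (1 + 4·5 + 15)/6 = 36/6 = 6
te_J = (2 + 4·3 + 10)/6 = 24/6 = 4

Forward pass:
ES_A = 0; EF_A = 11
ES_B = 0; EF_B = 6
ES_C = 0; EF_C = 12
ES_D = 0; EF_D = 2
ES_E = 12; EF_E = 12+11 = 23
ES_F = 2; EF_F = 2+5 = 7
ES_G = 11; EF_G = 11+3 = 14
ES_H = max(EF_B=6, EF_D=2) = 6; EF_H = 6+4 = 10
ES_I = 7; EF_I = 7+6 = 13
ES_J = max(EF_A=11, EF_E=23, EF_G=14, EF_H=10, EF_I=13) = 23; EF_J = 23+4 = 27
Expected project duration μ = 27 days. Critical path: C → E → J.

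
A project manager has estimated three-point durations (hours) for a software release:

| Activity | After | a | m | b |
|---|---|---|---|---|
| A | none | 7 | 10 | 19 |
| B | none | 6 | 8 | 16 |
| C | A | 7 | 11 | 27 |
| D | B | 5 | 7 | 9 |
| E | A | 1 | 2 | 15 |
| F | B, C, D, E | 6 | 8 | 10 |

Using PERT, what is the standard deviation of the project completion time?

3.94 hours

te_A = (7 + 4·10 + 19)/6 = 66/6 = 11; σ²_A = ((19−7)/6)² = 4.000
te_B = (6 + 4·8 + 16)/6 = 54/6 = 9; σ²_B = ((16−6)/6)² = 2.778
te_C = (7 + 4·11 + 27)/6 = 78/6 = 13; σ²_C = ((27−7)/6)² = 11.111
te_D = (5 + 4·7 + 9)/6 = 42/6 = 7; σ²_D = ((9−5)/6)² = 0.444
te_E = (1 + 4·2 + 15)/6 = 24/6 = 4; σ²_E = ((15−1)/6)² = 5.444
te_F = (6 + 4·8 + 10)/6 = 48/6 = 8; σ²_F = ((10−6)/6)² = 0.444

Forward pass:
ES_A = 0; EF_A = 11
ES_B = 0; EF_B = 9
ES_C = 11; EF_C = 11+13 = 24
ES_D = 9; EF_D = 9+7 = 16
ES_E = 11; EF_E = 11+4 = 15
ES_F = max(EF_B=9, EF_C=24, EF_D=16, EF_E=15) = 24; EF_F = 24+8 = 32
Expected project duration μ = 32 hours. Critical path: A → C → F.

Variance along critical path = 4.000 + 11.111 + 0.444 = 15.556
σ = √15.556 = 3.944 hours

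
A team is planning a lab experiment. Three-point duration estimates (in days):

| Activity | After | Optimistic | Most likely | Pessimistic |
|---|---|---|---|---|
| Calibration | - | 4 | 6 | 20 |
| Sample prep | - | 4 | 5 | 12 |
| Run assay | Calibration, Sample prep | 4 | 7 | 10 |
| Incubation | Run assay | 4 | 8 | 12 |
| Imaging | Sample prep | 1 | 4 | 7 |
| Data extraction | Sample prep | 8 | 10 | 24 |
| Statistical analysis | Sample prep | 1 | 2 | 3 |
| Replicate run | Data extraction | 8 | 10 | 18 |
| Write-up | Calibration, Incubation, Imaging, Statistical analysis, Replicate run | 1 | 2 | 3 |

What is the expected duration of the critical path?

31 days

te_Calibration = (4 + 4·6 + 20)/6 = 48/6 = 8
te_Sample prep = (4 + 4·5 + 12)/6 = 36/6 = 6
te_Run assay = (4 + 4·7 + 10)/6 = 42/6 = 7
te_Incubation = (4 + 4·8 + 12)/6 = 48/6 = 8
te_Imaging = (1 + 4·4 + 7)/6 = 24/6 = 4
te_Data extraction = (8 + 4·10 + 24)/6 = 72/6 = 12
te_Statistical analysis = (1 + 4·2 + 3)/6 = 12/6 = 2
te_Replicate run = (8 + 4·10 + 18)/6 = 66/6 = 11
te_Write-up = (1 + 4·2 + 3)/6 = 12/6 = 2

Forward pass:
ES_Calibration = 0; EF_Calibration = 8
ES_Sample prep = 0; EF_Sample prep = 6
ES_Run assay = max(EF_Calibration=8, EF_Sample prep=6) = 8; EF_Run assay = 8+7 = 15
ES_Incubation = 15; EF_Incubation = 15+8 = 23
ES_Imaging = 6; EF_Imaging = 6+4 = 10
ES_Data extraction = 6; EF_Data extraction = 6+12 = 18
ES_Statistical analysis = 6; EF_Statistical analysis = 6+2 = 8
ES_Replicate run = 18; EF_Replicate run = 18+11 = 29
ES_Write-up = max(EF_Calibration=8, EF_Incubation=23, EF_Imaging=10, EF_Statistical analysis=8, EF_Replicate run=29) = 29; EF_Write-up = 29+2 = 31
Expected project duration μ = 31 days. Critical path: Sample prep → Data extraction → Replicate run → Write-up.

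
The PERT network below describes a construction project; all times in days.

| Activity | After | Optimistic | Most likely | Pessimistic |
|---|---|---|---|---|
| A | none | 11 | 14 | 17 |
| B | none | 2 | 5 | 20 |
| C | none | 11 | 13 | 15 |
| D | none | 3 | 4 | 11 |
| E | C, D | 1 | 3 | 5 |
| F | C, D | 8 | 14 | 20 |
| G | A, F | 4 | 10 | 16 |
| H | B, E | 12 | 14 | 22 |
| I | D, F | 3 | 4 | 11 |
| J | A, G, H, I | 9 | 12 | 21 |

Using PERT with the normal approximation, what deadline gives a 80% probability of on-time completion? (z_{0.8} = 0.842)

53.0 days

te_A = (11 + 4·14 + 17)/6 = 84/6 = 14; σ²_A = ((17−11)/6)² = 1.000
te_B = (2 + 4·5 + 20)/6 = 42/6 = 7; σ²_B = ((20−2)/6)² = 9.000
te_C = (11 + 4·13 + 15)/6 = 78/6 = 13; σ²_C = ((15−11)/6)² = 0.444
te_D = (3 + 4·4 + 11)/6 = 30/6 = 5; σ²_D = ((11−3)/6)² = 1.778
te_E = (1 + 4·3 + 5)/6 = 18/6 = 3; σ²_E = ((5−1)/6)² = 0.444
te_F = (8 + 4·14 + 20)/6 = 84/6 = 14; σ²_F = ((20−8)/6)² = 4.000
te_G = (4 + 4·10 + 16)/6 = 60/6 = 10; σ²_G = ((16−4)/6)² = 4.000
te_H = (12 + 4·14 + 22)/6 = 90/6 = 15; σ²_H = ((22−12)/6)² = 2.778
te_I = (3 + 4·4 + 11)/6 = 30/6 = 5; σ²_I = ((11−3)/6)² = 1.778
te_J = (9 + 4·12 + 21)/6 = 78/6 = 13; σ²_J = ((21−9)/6)² = 4.000

Forward pass:
ES_A = 0; EF_A = 14
ES_B = 0; EF_B = 7
ES_C = 0; EF_C = 13
ES_D = 0; EF_D = 5
ES_E = max(EF_C=13, EF_D=5) = 13; EF_E = 13+3 = 16
ES_F = max(EF_C=13, EF_D=5) = 13; EF_F = 13+14 = 27
ES_G = max(EF_A=14, EF_F=27) = 27; EF_G = 27+10 = 37
ES_H = max(EF_B=7, EF_E=16) = 16; EF_H = 16+15 = 31
ES_I = max(EF_D=5, EF_F=27) = 27; EF_I = 27+5 = 32
ES_J = max(EF_A=14, EF_G=37, EF_H=31, EF_I=32) = 37; EF_J = 37+13 = 50
Expected project duration μ = 50 days. Critical path: C → F → G → J.

Variance along critical path = 0.444 + 4.000 + 4.000 + 4.000 = 12.444; σ = 3.528 days.
D = μ + z·σ = 50 + 0.842·3.528 = 53.0 days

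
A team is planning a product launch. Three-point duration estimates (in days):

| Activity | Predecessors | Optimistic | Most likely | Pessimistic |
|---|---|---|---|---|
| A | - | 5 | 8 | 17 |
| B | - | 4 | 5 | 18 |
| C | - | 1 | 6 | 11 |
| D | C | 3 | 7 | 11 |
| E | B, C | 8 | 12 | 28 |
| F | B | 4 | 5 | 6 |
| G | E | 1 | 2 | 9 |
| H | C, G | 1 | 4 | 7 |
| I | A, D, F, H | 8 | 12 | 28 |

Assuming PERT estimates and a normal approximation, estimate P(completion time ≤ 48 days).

0.862

te_A = (5 + 4·8 + 17)/6 = 54/6 = 9; σ²_A = ((17−5)/6)² = 4.000
te_B = (4 + 4·5 + 18)/6 = 42/6 = 7; σ²_B = ((18−4)/6)² = 5.444
te_C = (1 + 4·6 + 11)/6 = 36/6 = 6; σ²_C = ((11−1)/6)² = 2.778
te_D = (3 + 4·7 + 11)/6 = 42/6 = 7; σ²_D = ((11−3)/6)² = 1.778
te_E = (8 + 4·12 + 28)/6 = 84/6 = 14; σ²_E = ((28−8)/6)² = 11.111
te_F = (4 + 4·5 + 6)/6 = 30/6 = 5; σ²_F = ((6−4)/6)² = 0.111
te_G = (1 + 4·2 + 9)/6 = 18/6 = 3; σ²_G = ((9−1)/6)² = 1.778
te_H = (1 + 4·4 + 7)/6 = 24/6 = 4; σ²_H = ((7−1)/6)² = 1.000
te_I = (8 + 4·12 + 28)/6 = 84/6 = 14; σ²_I = ((28−8)/6)² = 11.111

Forward pass:
ES_A = 0; EF_A = 9
ES_B = 0; EF_B = 7
ES_C = 0; EF_C = 6
ES_D = 6; EF_D = 6+7 = 13
ES_E = max(EF_B=7, EF_C=6) = 7; EF_E = 7+14 = 21
ES_F = 7; EF_F = 7+5 = 12
ES_G = 21; EF_G = 21+3 = 24
ES_H = max(EF_C=6, EF_G=24) = 24; EF_H = 24+4 = 28
ES_I = max(EF_A=9, EF_D=13, EF_F=12, EF_H=28) = 28; EF_I = 28+14 = 42
Expected project duration μ = 42 days. Critical path: B → E → G → H → I.

Variance along critical path = 5.444 + 11.111 + 1.778 + 1.000 + 11.111 = 30.444; σ = √30.444 = 5.518 days.
Z = (48 − 42) / 5.518 = 1.087
P(T ≤ 48) = Φ(1.087) ≈ 0.862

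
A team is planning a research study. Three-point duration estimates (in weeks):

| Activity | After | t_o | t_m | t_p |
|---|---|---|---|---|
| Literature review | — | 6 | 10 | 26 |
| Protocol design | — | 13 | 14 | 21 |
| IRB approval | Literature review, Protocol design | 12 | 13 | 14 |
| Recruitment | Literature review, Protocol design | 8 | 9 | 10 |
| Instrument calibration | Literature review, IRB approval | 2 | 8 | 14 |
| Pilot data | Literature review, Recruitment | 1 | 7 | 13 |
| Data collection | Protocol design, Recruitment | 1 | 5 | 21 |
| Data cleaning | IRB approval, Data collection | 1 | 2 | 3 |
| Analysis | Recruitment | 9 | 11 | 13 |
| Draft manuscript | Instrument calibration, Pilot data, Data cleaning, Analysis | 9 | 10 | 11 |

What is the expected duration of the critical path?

46 weeks

te_Literature review = (6 + 4·10 + 26)/6 = 72/6 = 12
te_Protocol design = (13 + 4·14 + 21)/6 = 90/6 = 15
te_IRB approval = (12 + 4·13 + 14)/6 = 78/6 = 13
te_Recruitment = (8 + 4·9 + 10)/6 = 54/6 = 9
te_Instrument calibration = (2 + 4·8 + 14)/6 = 48/6 = 8
te_Pilot data = (1 + 4·7 + 13)/6 = 42/6 = 7
te_Data collection = (1 + 4·5 + 21)/6 = 42/6 = 7
te_Data cleaning = (1 + 4·2 + 3)/6 = 12/6 = 2
te_Analysis = (9 + 4·11 + 13)/6 = 66/6 = 11
te_Draft manuscript = (9 + 4·10 + 11)/6 = 60/6 = 10

Forward pass:
ES_Literature review = 0; EF_Literature review = 12
ES_Protocol design = 0; EF_Protocol design = 15
ES_IRB approval = max(EF_Literature review=12, EF_Protocol design=15) = 15; EF_IRB approval = 15+13 = 28
ES_Recruitment = max(EF_Literature review=12, EF_Protocol design=15) = 15; EF_Recruitment = 15+9 = 24
ES_Instrument calibration = max(EF_Literature review=12, EF_IRB approval=28) = 28; EF_Instrument calibration = 28+8 = 36
ES_Pilot data = max(EF_Literature review=12, EF_Recruitment=24) = 24; EF_Pilot data = 24+7 = 31
ES_Data collection = max(EF_Protocol design=15, EF_Recruitment=24) = 24; EF_Data collection = 24+7 = 31
ES_Data cleaning = max(EF_IRB approval=28, EF_Data collection=31) = 31; EF_Data cleaning = 31+2 = 33
ES_Analysis = 24; EF_Analysis = 24+11 = 35
ES_Draft manuscript = max(EF_Instrument calibration=36, EF_Pilot data=31, EF_Data cleaning=33, EF_Analysis=35) = 36; EF_Draft manuscript = 36+10 = 46
Expected project duration μ = 46 weeks. Critical path: Protocol design → IRB approval → Instrument calibration → Draft manuscript.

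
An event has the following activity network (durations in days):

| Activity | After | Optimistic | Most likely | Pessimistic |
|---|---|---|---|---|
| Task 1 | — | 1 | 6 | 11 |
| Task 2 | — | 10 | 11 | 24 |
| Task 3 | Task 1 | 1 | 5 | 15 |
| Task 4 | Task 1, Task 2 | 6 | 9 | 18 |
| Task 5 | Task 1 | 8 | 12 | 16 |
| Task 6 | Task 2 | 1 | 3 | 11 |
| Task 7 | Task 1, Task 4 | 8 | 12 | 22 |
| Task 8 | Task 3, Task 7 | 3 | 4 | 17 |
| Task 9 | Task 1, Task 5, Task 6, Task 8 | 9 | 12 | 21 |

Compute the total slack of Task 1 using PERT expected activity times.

7 days

te_Task 1 = (1 + 4·6 + 11)/6 = 36/6 = 6
te_Task 2 = (10 + 4·11 + 24)/6 = 78/6 = 13
te_Task 3 = (1 + 4·5 + 15)/6 = 36/6 = 6
te_Task 4 = (6 + 4·9 + 18)/6 = 60/6 = 10
te_Task 5 = (8 + 4·12 + 16)/6 = 72/6 = 12
te_Task 6 = (1 + 4·3 + 11)/6 = 24/6 = 4
te_Task 7 = (8 + 4·12 + 22)/6 = 78/6 = 13
te_Task 8 = (3 + 4·4 + 17)/6 = 36/6 = 6
te_Task 9 = (9 + 4·12 + 21)/6 = 78/6 = 13

Forward pass:
ES_Task 1 = 0; EF_Task 1 = 6
ES_Task 2 = 0; EF_Task 2 = 13
ES_Task 3 = 6; EF_Task 3 = 6+6 = 12
ES_Task 4 = max(EF_Task 1=6, EF_Task 2=13) = 13; EF_Task 4 = 13+10 = 23
ES_Task 5 = 6; EF_Task 5 = 6+12 = 18
ES_Task 6 = 13; EF_Task 6 = 13+4 = 17
ES_Task 7 = max(EF_Task 1=6, EF_Task 4=23) = 23; EF_Task 7 = 23+13 = 36
ES_Task 8 = max(EF_Task 3=12, EF_Task 7=36) = 36; EF_Task 8 = 36+6 = 42
ES_Task 9 = max(EF_Task 1=6, EF_Task 5=18, EF_Task 6=17, EF_Task 8=42) = 42; EF_Task 9 = 42+13 = 55
Expected project duration μ = 55 days. Critical path: Task 2 → Task 4 → Task 7 → Task 8 → Task 9.

Backward pass:
LF_Task 9 = 55; LS_Task 9 = 55−13 = 42
LF_Task 8 = LS_Task 9 = 42; LS_Task 8 = 42−6 = 36
LF_Task 7 = LS_Task 8 = 36; LS_Task 7 = 36−13 = 23
LF_Task 6 = LS_Task 9 = 42; LS_Task 6 = 42−4 = 38
LF_Task 5 = LS_Task 9 = 42; LS_Task 5 = 42−12 = 30
LF_Task 4 = LS_Task 7 = 23; LS_Task 4 = 23−10 = 13
LF_Task 3 = LS_Task 8 = 36; LS_Task 3 = 36−6 = 30
LF_Task 2 = min(LS_Task 4=13, LS_Task 6=38) = 13; LS_Task 2 = 13−13 = 0
LF_Task 1 = min(LS_Task 3=30, LS_Task 4=13, LS_Task 5=30, LS_Task 7=23, LS_Task 9=42) = 13; LS_Task 1 = 13−6 = 7
Slack_Task 1 = LS_Task 1 − ES_Task 1 = 7 − 0 = 7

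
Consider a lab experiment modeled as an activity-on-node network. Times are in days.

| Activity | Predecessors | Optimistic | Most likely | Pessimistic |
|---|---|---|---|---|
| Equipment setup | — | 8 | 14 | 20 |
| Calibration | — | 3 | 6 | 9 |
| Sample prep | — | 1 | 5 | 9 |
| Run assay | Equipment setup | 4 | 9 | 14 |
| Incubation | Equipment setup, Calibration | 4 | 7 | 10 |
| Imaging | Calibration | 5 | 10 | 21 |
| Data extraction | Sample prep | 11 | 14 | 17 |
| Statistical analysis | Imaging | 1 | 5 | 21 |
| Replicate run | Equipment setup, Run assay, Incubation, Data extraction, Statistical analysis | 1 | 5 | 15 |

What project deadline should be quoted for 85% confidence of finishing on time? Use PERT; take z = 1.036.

35.1 days

te_Equipment setup = (8 + 4·14 + 20)/6 = 84/6 = 14; σ²_Equipment setup = ((20−8)/6)² = 4.000
te_Calibration = (3 + 4·6 + 9)/6 = 36/6 = 6; σ²_Calibration = ((9−3)/6)² = 1.000
te_Sample prep = (1 + 4·5 + 9)/6 = 30/6 = 5; σ²_Sample prep = ((9−1)/6)² = 1.778
te_Run assay = (4 + 4·9 + 14)/6 = 54/6 = 9; σ²_Run assay = ((14−4)/6)² = 2.778
te_Incubation = (4 + 4·7 + 10)/6 = 42/6 = 7; σ²_Incubation = ((10−4)/6)² = 1.000
te_Imaging = (5 + 4·10 + 21)/6 = 66/6 = 11; σ²_Imaging = ((21−5)/6)² = 7.111
te_Data extraction = (11 + 4·14 + 17)/6 = 84/6 = 14; σ²_Data extraction = ((17−11)/6)² = 1.000
te_Statistical analysis = (1 + 4·5 + 21)/6 = 42/6 = 7; σ²_Statistical analysis = ((21−1)/6)² = 11.111
te_Replicate run = (1 + 4·5 + 15)/6 = 36/6 = 6; σ²_Replicate run = ((15−1)/6)² = 5.444

Forward pass:
ES_Equipment setup = 0; EF_Equipment setup = 14
ES_Calibration = 0; EF_Calibration = 6
ES_Sample prep = 0; EF_Sample prep = 5
ES_Run assay = 14; EF_Run assay = 14+9 = 23
ES_Incubation = max(EF_Equipment setup=14, EF_Calibration=6) = 14; EF_Incubation = 14+7 = 21
ES_Imaging = 6; EF_Imaging = 6+11 = 17
ES_Data extraction = 5; EF_Data extraction = 5+14 = 19
ES_Statistical analysis = 17; EF_Statistical analysis = 17+7 = 24
ES_Replicate run = max(EF_Equipment setup=14, EF_Run assay=23, EF_Incubation=21, EF_Data extraction=19, EF_Statistical analysis=24) = 24; EF_Replicate run = 24+6 = 30
Expected project duration μ = 30 days. Critical path: Calibration → Imaging → Statistical analysis → Replicate run.

Variance along critical path = 1.000 + 7.111 + 11.111 + 5.444 = 24.667; σ = 4.967 days.
D = μ + z·σ = 30 + 1.036·4.967 = 35.1 days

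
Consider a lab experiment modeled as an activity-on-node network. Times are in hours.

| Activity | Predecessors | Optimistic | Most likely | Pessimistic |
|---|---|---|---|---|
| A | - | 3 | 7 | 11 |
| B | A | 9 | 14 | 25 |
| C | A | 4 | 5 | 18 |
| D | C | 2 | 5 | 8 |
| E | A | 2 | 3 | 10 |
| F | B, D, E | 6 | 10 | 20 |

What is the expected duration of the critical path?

33 hours

te_A = (3 + 4·7 + 11)/6 = 42/6 = 7
te_B = (9 + 4·14 + 25)/6 = 90/6 = 15
te_C = (4 + 4·5 + 18)/6 = 42/6 = 7
te_D = (2 + 4·5 + 8)/6 = 30/6 = 5
te_E = (2 + 4·3 + 10)/6 = 24/6 = 4
te_F = (6 + 4·10 + 20)/6 = 66/6 = 11

Forward pass:
ES_A = 0; EF_A = 7
ES_B = 7; EF_B = 7+15 = 22
ES_C = 7; EF_C = 7+7 = 14
ES_D = 14; EF_D = 14+5 = 19
ES_E = 7; EF_E = 7+4 = 11
ES_F = max(EF_B=22, EF_D=19, EF_E=11) = 22; EF_F = 22+11 = 33
Expected project duration μ = 33 hours. Critical path: A → B → F.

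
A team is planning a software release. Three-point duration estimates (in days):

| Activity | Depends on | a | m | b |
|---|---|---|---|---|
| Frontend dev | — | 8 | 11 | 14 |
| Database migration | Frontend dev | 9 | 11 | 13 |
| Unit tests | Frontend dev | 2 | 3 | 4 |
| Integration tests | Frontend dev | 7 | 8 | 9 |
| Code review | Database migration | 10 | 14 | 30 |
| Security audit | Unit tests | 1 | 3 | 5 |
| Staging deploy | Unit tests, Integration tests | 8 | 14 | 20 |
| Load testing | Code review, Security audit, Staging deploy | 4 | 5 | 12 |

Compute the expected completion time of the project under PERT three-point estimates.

te_Frontend dev = (8 + 4·11 + 14)/6 = 66/6 = 11
te_Database migration = (9 + 4·11 + 13)/6 = 66/6 = 11
te_Unit tests = (2 + 4·3 + 4)/6 = 18/6 = 3
te_Integration tests = (7 + 4·8 + 9)/6 = 48/6 = 8
te_Code review = (10 + 4·14 + 30)/6 = 96/6 = 16
te_Security audit = (1 + 4·3 + 5)/6 = 18/6 = 3
te_Staging deploy = (8 + 4·14 + 20)/6 = 84/6 = 14
te_Load testing = (4 + 4·5 + 12)/6 = 36/6 = 6

Forward pass:
ES_Frontend dev = 0; EF_Frontend dev = 11
ES_Database migration = 11; EF_Database migration = 11+11 = 22
ES_Unit tests = 11; EF_Unit tests = 11+3 = 14
ES_Integration tests = 11; EF_Integration tests = 11+8 = 19
ES_Code review = 22; EF_Code review = 22+16 = 38
ES_Security audit = 14; EF_Security audit = 14+3 = 17
ES_Staging deploy = max(EF_Unit tests=14, EF_Integration tests=19) = 19; EF_Staging deploy = 19+14 = 33
ES_Load testing = max(EF_Code review=38, EF_Security audit=17, EF_Staging deploy=33) = 38; EF_Load testing = 38+6 = 44
Expected project duration μ = 44 days. Critical path: Frontend dev → Database migration → Code review → Load testing.

44 days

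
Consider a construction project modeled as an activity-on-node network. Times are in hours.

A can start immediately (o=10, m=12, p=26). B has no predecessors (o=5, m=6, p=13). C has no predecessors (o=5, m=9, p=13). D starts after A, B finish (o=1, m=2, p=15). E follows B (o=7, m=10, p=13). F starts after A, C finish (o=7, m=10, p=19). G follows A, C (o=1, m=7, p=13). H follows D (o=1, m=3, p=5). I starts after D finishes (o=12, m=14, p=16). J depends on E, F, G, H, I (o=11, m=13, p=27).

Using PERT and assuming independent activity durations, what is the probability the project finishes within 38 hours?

0.022

te_A = (10 + 4·12 + 26)/6 = 84/6 = 14; σ²_A = ((26−10)/6)² = 7.111
te_B = (5 + 4·6 + 13)/6 = 42/6 = 7; σ²_B = ((13−5)/6)² = 1.778
te_C = (5 + 4·9 + 13)/6 = 54/6 = 9; σ²_C = ((13−5)/6)² = 1.778
te_D = (1 + 4·2 + 15)/6 = 24/6 = 4; σ²_D = ((15−1)/6)² = 5.444
te_E = (7 + 4·10 + 13)/6 = 60/6 = 10; σ²_E = ((13−7)/6)² = 1.000
te_F = (7 + 4·10 + 19)/6 = 66/6 = 11; σ²_F = ((19−7)/6)² = 4.000
te_G = (1 + 4·7 + 13)/6 = 42/6 = 7; σ²_G = ((13−1)/6)² = 4.000
te_H = (1 + 4·3 + 5)/6 = 18/6 = 3; σ²_H = ((5−1)/6)² = 0.444
te_I = (12 + 4·14 + 16)/6 = 84/6 = 14; σ²_I = ((16−12)/6)² = 0.444
te_J = (11 + 4·13 + 27)/6 = 90/6 = 15; σ²_J = ((27−11)/6)² = 7.111

Forward pass:
ES_A = 0; EF_A = 14
ES_B = 0; EF_B = 7
ES_C = 0; EF_C = 9
ES_D = max(EF_A=14, EF_B=7) = 14; EF_D = 14+4 = 18
ES_E = 7; EF_E = 7+10 = 17
ES_F = max(EF_A=14, EF_C=9) = 14; EF_F = 14+11 = 25
ES_G = max(EF_A=14, EF_C=9) = 14; EF_G = 14+7 = 21
ES_H = 18; EF_H = 18+3 = 21
ES_I = 18; EF_I = 18+14 = 32
ES_J = max(EF_E=17, EF_F=25, EF_G=21, EF_H=21, EF_I=32) = 32; EF_J = 32+15 = 47
Expected project duration μ = 47 hours. Critical path: A → D → I → J.

Variance along critical path = 7.111 + 5.444 + 0.444 + 7.111 = 20.111; σ = √20.111 = 4.485 hours.
Z = (38 − 47) / 4.485 = -2.007
P(T ≤ 38) = Φ(-2.007) ≈ 0.022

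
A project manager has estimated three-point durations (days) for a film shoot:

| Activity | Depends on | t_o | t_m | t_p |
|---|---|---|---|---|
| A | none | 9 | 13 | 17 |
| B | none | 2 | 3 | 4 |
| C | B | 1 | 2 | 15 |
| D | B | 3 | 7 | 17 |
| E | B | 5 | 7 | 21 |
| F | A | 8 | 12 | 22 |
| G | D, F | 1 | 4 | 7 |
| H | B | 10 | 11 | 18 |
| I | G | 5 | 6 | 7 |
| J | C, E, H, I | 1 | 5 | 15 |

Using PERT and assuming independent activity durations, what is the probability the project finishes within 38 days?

0.141

te_A = (9 + 4·13 + 17)/6 = 78/6 = 13; σ²_A = ((17−9)/6)² = 1.778
te_B = (2 + 4·3 + 4)/6 = 18/6 = 3; σ²_B = ((4−2)/6)² = 0.111
te_C = (1 + 4·2 + 15)/6 = 24/6 = 4; σ²_C = ((15−1)/6)² = 5.444
te_D = (3 + 4·7 + 17)/6 = 48/6 = 8; σ²_D = ((17−3)/6)² = 5.444
te_E = (5 + 4·7 + 21)/6 = 54/6 = 9; σ²_E = ((21−5)/6)² = 7.111
te_F = (8 + 4·12 + 22)/6 = 78/6 = 13; σ²_F = ((22−8)/6)² = 5.444
te_G = (1 + 4·4 + 7)/6 = 24/6 = 4; σ²_G = ((7−1)/6)² = 1.000
te_H = (10 + 4·11 + 18)/6 = 72/6 = 12; σ²_H = ((18−10)/6)² = 1.778
te_I = (5 + 4·6 + 7)/6 = 36/6 = 6; σ²_I = ((7−5)/6)² = 0.111
te_J = (1 + 4·5 + 15)/6 = 36/6 = 6; σ²_J = ((15−1)/6)² = 5.444

Forward pass:
ES_A = 0; EF_A = 13
ES_B = 0; EF_B = 3
ES_C = 3; EF_C = 3+4 = 7
ES_D = 3; EF_D = 3+8 = 11
ES_E = 3; EF_E = 3+9 = 12
ES_F = 13; EF_F = 13+13 = 26
ES_G = max(EF_D=11, EF_F=26) = 26; EF_G = 26+4 = 30
ES_H = 3; EF_H = 3+12 = 15
ES_I = 30; EF_I = 30+6 = 36
ES_J = max(EF_C=7, EF_E=12, EF_H=15, EF_I=36) = 36; EF_J = 36+6 = 42
Expected project duration μ = 42 days. Critical path: A → F → G → I → J.

Variance along critical path = 1.778 + 5.444 + 1.000 + 0.111 + 5.444 = 13.778; σ = √13.778 = 3.712 days.
Z = (38 − 42) / 3.712 = -1.078
P(T ≤ 38) = Φ(-1.078) ≈ 0.141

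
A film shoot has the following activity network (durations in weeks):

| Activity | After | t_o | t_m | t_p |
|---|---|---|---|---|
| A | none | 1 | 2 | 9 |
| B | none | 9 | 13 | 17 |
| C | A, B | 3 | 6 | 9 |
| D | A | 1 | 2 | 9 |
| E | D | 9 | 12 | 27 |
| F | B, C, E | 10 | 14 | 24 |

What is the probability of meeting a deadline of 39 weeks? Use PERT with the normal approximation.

0.827

te_A = (1 + 4·2 + 9)/6 = 18/6 = 3; σ²_A = ((9−1)/6)² = 1.778
te_B = (9 + 4·13 + 17)/6 = 78/6 = 13; σ²_B = ((17−9)/6)² = 1.778
te_C = (3 + 4·6 + 9)/6 = 36/6 = 6; σ²_C = ((9−3)/6)² = 1.000
te_D = (1 + 4·2 + 9)/6 = 18/6 = 3; σ²_D = ((9−1)/6)² = 1.778
te_E = (9 + 4·12 + 27)/6 = 84/6 = 14; σ²_E = ((27−9)/6)² = 9.000
te_F = (10 + 4·14 + 24)/6 = 90/6 = 15; σ²_F = ((24−10)/6)² = 5.444

Forward pass:
ES_A = 0; EF_A = 3
ES_B = 0; EF_B = 13
ES_C = max(EF_A=3, EF_B=13) = 13; EF_C = 13+6 = 19
ES_D = 3; EF_D = 3+3 = 6
ES_E = 6; EF_E = 6+14 = 20
ES_F = max(EF_B=13, EF_C=19, EF_E=20) = 20; EF_F = 20+15 = 35
Expected project duration μ = 35 weeks. Critical path: A → D → E → F.

Variance along critical path = 1.778 + 1.778 + 9.000 + 5.444 = 18.000; σ = √18.000 = 4.243 weeks.
Z = (39 − 35) / 4.243 = 0.943
P(T ≤ 39) = Φ(0.943) ≈ 0.827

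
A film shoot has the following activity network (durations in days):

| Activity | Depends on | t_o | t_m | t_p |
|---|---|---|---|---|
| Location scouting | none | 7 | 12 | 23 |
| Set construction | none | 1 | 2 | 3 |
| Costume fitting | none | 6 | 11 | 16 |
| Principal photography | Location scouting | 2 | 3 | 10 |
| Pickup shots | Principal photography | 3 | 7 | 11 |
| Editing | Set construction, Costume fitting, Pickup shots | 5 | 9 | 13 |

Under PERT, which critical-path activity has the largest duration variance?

te_Location scouting = (7 + 4·12 + 23)/6 = 78/6 = 13; σ²_Location scouting = ((23−7)/6)² = 7.111
te_Set construction = (1 + 4·2 + 3)/6 = 12/6 = 2; σ²_Set construction = ((3−1)/6)² = 0.111
te_Costume fitting = (6 + 4·11 + 16)/6 = 66/6 = 11; σ²_Costume fitting = ((16−6)/6)² = 2.778
te_Principal photography = (2 + 4·3 + 10)/6 = 24/6 = 4; σ²_Principal photography = ((10−2)/6)² = 1.778
te_Pickup shots = (3 + 4·7 + 11)/6 = 42/6 = 7; σ²_Pickup shots = ((11−3)/6)² = 1.778
te_Editing = (5 + 4·9 + 13)/6 = 54/6 = 9; σ²_Editing = ((13−5)/6)² = 1.778

Forward pass:
ES_Location scouting = 0; EF_Location scouting = 13
ES_Set construction = 0; EF_Set construction = 2
ES_Costume fitting = 0; EF_Costume fitting = 11
ES_Principal photography = 13; EF_Principal photography = 13+4 = 17
ES_Pickup shots = 17; EF_Pickup shots = 17+7 = 24
ES_Editing = max(EF_Set construction=2, EF_Costume fitting=11, EF_Pickup shots=24) = 24; EF_Editing = 24+9 = 33
Expected project duration μ = 33 days. Critical path: Location scouting → Principal photography → Pickup shots → Editing.

Variances on critical path: σ²_Location scouting=7.111, σ²_Principal photography=1.778, σ²_Pickup shots=1.778, σ²_Editing=1.778.
Largest is σ²_Location scouting = 7.111.

Location scouting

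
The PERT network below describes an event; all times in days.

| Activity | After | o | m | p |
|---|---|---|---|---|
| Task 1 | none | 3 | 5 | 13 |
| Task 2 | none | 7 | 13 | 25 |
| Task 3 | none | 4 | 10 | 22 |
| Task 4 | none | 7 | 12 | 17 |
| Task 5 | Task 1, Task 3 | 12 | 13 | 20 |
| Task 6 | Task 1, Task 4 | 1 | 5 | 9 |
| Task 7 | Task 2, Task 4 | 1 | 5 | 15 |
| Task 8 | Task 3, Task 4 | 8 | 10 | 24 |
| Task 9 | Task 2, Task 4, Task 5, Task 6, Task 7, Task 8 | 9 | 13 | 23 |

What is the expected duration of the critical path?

te_Task 1 = (3 + 4·5 + 13)/6 = 36/6 = 6
te_Task 2 = (7 + 4·13 + 25)/6 = 84/6 = 14
te_Task 3 = (4 + 4·10 + 22)/6 = 66/6 = 11
te_Task 4 = (7 + 4·12 + 17)/6 = 72/6 = 12
te_Task 5 = (12 + 4·13 + 20)/6 = 84/6 = 14
te_Task 6 = (1 + 4·5 + 9)/6 = 30/6 = 5
te_Task 7 = (1 + 4·5 + 15)/6 = 36/6 = 6
te_Task 8 = (8 + 4·10 + 24)/6 = 72/6 = 12
te_Task 9 = (9 + 4·13 + 23)/6 = 84/6 = 14

Forward pass:
ES_Task 1 = 0; EF_Task 1 = 6
ES_Task 2 = 0; EF_Task 2 = 14
ES_Task 3 = 0; EF_Task 3 = 11
ES_Task 4 = 0; EF_Task 4 = 12
ES_Task 5 = max(EF_Task 1=6, EF_Task 3=11) = 11; EF_Task 5 = 11+14 = 25
ES_Task 6 = max(EF_Task 1=6, EF_Task 4=12) = 12; EF_Task 6 = 12+5 = 17
ES_Task 7 = max(EF_Task 2=14, EF_Task 4=12) = 14; EF_Task 7 = 14+6 = 20
ES_Task 8 = max(EF_Task 3=11, EF_Task 4=12) = 12; EF_Task 8 = 12+12 = 24
ES_Task 9 = max(EF_Task 2=14, EF_Task 4=12, EF_Task 5=25, EF_Task 6=17, EF_Task 7=20, EF_Task 8=24) = 25; EF_Task 9 = 25+14 = 39
Expected project duration μ = 39 days. Critical path: Task 3 → Task 5 → Task 9.

39 days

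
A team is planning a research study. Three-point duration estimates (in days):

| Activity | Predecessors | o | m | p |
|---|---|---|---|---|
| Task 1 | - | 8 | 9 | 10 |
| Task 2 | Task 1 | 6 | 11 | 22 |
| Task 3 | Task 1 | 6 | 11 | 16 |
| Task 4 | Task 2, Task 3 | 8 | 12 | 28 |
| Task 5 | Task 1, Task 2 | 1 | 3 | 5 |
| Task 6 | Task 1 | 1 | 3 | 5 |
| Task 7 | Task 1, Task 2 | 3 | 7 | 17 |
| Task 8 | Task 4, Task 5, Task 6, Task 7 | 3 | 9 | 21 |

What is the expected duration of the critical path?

te_Task 1 = (8 + 4·9 + 10)/6 = 54/6 = 9
te_Task 2 = (6 + 4·11 + 22)/6 = 72/6 = 12
te_Task 3 = (6 + 4·11 + 16)/6 = 66/6 = 11
te_Task 4 = (8 + 4·12 + 28)/6 = 84/6 = 14
te_Task 5 = (1 + 4·3 + 5)/6 = 18/6 = 3
te_Task 6 = (1 + 4·3 + 5)/6 = 18/6 = 3
te_Task 7 = (3 + 4·7 + 17)/6 = 48/6 = 8
te_Task 8 = (3 + 4·9 + 21)/6 = 60/6 = 10

Forward pass:
ES_Task 1 = 0; EF_Task 1 = 9
ES_Task 2 = 9; EF_Task 2 = 9+12 = 21
ES_Task 3 = 9; EF_Task 3 = 9+11 = 20
ES_Task 4 = max(EF_Task 2=21, EF_Task 3=20) = 21; EF_Task 4 = 21+14 = 35
ES_Task 5 = max(EF_Task 1=9, EF_Task 2=21) = 21; EF_Task 5 = 21+3 = 24
ES_Task 6 = 9; EF_Task 6 = 9+3 = 12
ES_Task 7 = max(EF_Task 1=9, EF_Task 2=21) = 21; EF_Task 7 = 21+8 = 29
ES_Task 8 = max(EF_Task 4=35, EF_Task 5=24, EF_Task 6=12, EF_Task 7=29) = 35; EF_Task 8 = 35+10 = 45
Expected project duration μ = 45 days. Critical path: Task 1 → Task 2 → Task 4 → Task 8.

45 days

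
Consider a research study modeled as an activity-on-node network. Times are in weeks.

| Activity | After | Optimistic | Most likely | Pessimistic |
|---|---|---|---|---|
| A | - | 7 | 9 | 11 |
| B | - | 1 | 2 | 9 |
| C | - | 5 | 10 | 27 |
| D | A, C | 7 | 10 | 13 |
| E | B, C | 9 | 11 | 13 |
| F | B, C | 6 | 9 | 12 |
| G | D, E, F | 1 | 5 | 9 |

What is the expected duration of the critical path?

28 weeks

te_A = (7 + 4·9 + 11)/6 = 54/6 = 9
te_B = (1 + 4·2 + 9)/6 = 18/6 = 3
te_C = (5 + 4·10 + 27)/6 = 72/6 = 12
te_D = (7 + 4·10 + 13)/6 = 60/6 = 10
te_E = (9 + 4·11 + 13)/6 = 66/6 = 11
te_F = (6 + 4·9 + 12)/6 = 54/6 = 9
te_G = (1 + 4·5 + 9)/6 = 30/6 = 5

Forward pass:
ES_A = 0; EF_A = 9
ES_B = 0; EF_B = 3
ES_C = 0; EF_C = 12
ES_D = max(EF_A=9, EF_C=12) = 12; EF_D = 12+10 = 22
ES_E = max(EF_B=3, EF_C=12) = 12; EF_E = 12+11 = 23
ES_F = max(EF_B=3, EF_C=12) = 12; EF_F = 12+9 = 21
ES_G = max(EF_D=22, EF_E=23, EF_F=21) = 23; EF_G = 23+5 = 28
Expected project duration μ = 28 weeks. Critical path: C → E → G.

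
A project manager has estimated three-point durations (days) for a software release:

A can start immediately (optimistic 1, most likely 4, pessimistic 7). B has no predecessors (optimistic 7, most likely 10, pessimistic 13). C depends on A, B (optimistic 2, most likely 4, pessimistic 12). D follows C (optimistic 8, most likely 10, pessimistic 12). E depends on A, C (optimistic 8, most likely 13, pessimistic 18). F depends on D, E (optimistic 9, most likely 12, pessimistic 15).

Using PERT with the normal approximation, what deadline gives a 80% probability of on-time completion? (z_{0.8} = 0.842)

te_A = (1 + 4·4 + 7)/6 = 24/6 = 4; σ²_A = ((7−1)/6)² = 1.000
te_B = (7 + 4·10 + 13)/6 = 60/6 = 10; σ²_B = ((13−7)/6)² = 1.000
te_C = (2 + 4·4 + 12)/6 = 30/6 = 5; σ²_C = ((12−2)/6)² = 2.778
te_D = (8 + 4·10 + 12)/6 = 60/6 = 10; σ²_D = ((12−8)/6)² = 0.444
te_E = (8 + 4·13 + 18)/6 = 78/6 = 13; σ²_E = ((18−8)/6)² = 2.778
te_F = (9 + 4·12 + 15)/6 = 72/6 = 12; σ²_F = ((15−9)/6)² = 1.000

Forward pass:
ES_A = 0; EF_A = 4
ES_B = 0; EF_B = 10
ES_C = max(EF_A=4, EF_B=10) = 10; EF_C = 10+5 = 15
ES_D = 15; EF_D = 15+10 = 25
ES_E = max(EF_A=4, EF_C=15) = 15; EF_E = 15+13 = 28
ES_F = max(EF_D=25, EF_E=28) = 28; EF_F = 28+12 = 40
Expected project duration μ = 40 days. Critical path: B → C → E → F.

Variance along critical path = 1.000 + 2.778 + 2.778 + 1.000 = 7.556; σ = 2.749 days.
D = μ + z·σ = 40 + 0.842·2.749 = 42.3 days

42.3 days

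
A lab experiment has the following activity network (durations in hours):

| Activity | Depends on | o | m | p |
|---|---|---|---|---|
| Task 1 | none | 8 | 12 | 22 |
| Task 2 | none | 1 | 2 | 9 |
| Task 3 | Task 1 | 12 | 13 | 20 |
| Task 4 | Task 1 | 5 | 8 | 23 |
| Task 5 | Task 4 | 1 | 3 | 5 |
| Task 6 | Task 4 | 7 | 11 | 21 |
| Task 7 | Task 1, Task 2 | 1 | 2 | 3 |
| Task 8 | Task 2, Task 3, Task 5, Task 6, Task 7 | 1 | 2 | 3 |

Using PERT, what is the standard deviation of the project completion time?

te_Task 1 = (8 + 4·12 + 22)/6 = 78/6 = 13; σ²_Task 1 = ((22−8)/6)² = 5.444
te_Task 2 = (1 + 4·2 + 9)/6 = 18/6 = 3; σ²_Task 2 = ((9−1)/6)² = 1.778
te_Task 3 = (12 + 4·13 + 20)/6 = 84/6 = 14; σ²_Task 3 = ((20−12)/6)² = 1.778
te_Task 4 = (5 + 4·8 + 23)/6 = 60/6 = 10; σ²_Task 4 = ((23−5)/6)² = 9.000
te_Task 5 = (1 + 4·3 + 5)/6 = 18/6 = 3; σ²_Task 5 = ((5−1)/6)² = 0.444
te_Task 6 = (7 + 4·11 + 21)/6 = 72/6 = 12; σ²_Task 6 = ((21−7)/6)² = 5.444
te_Task 7 = (1 + 4·2 + 3)/6 = 12/6 = 2; σ²_Task 7 = ((3−1)/6)² = 0.111
te_Task 8 = (1 + 4·2 + 3)/6 = 12/6 = 2; σ²_Task 8 = ((3−1)/6)² = 0.111

Forward pass:
ES_Task 1 = 0; EF_Task 1 = 13
ES_Task 2 = 0; EF_Task 2 = 3
ES_Task 3 = 13; EF_Task 3 = 13+14 = 27
ES_Task 4 = 13; EF_Task 4 = 13+10 = 23
ES_Task 5 = 23; EF_Task 5 = 23+3 = 26
ES_Task 6 = 23; EF_Task 6 = 23+12 = 35
ES_Task 7 = max(EF_Task 1=13, EF_Task 2=3) = 13; EF_Task 7 = 13+2 = 15
ES_Task 8 = max(EF_Task 2=3, EF_Task 3=27, EF_Task 5=26, EF_Task 6=35, EF_Task 7=15) = 35; EF_Task 8 = 35+2 = 37
Expected project duration μ = 37 hours. Critical path: Task 1 → Task 4 → Task 6 → Task 8.

Variance along critical path = 5.444 + 9.000 + 5.444 + 0.111 = 20.000
σ = √20.000 = 4.472 hours

4.47 hours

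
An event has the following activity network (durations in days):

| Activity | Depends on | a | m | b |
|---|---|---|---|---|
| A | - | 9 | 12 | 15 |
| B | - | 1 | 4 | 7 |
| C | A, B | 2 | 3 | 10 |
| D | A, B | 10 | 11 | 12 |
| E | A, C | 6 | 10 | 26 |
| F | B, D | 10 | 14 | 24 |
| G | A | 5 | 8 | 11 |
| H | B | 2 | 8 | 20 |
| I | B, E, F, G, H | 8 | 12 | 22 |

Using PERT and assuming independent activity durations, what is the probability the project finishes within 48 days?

te_A = (9 + 4·12 + 15)/6 = 72/6 = 12; σ²_A = ((15−9)/6)² = 1.000
te_B = (1 + 4·4 + 7)/6 = 24/6 = 4; σ²_B = ((7−1)/6)² = 1.000
te_C = (2 + 4·3 + 10)/6 = 24/6 = 4; σ²_C = ((10−2)/6)² = 1.778
te_D = (10 + 4·11 + 12)/6 = 66/6 = 11; σ²_D = ((12−10)/6)² = 0.111
te_E = (6 + 4·10 + 26)/6 = 72/6 = 12; σ²_E = ((26−6)/6)² = 11.111
te_F = (10 + 4·14 + 24)/6 = 90/6 = 15; σ²_F = ((24−10)/6)² = 5.444
te_G = (5 + 4·8 + 11)/6 = 48/6 = 8; σ²_G = ((11−5)/6)² = 1.000
te_H = (2 + 4·8 + 20)/6 = 54/6 = 9; σ²_H = ((20−2)/6)² = 9.000
te_I = (8 + 4·12 + 22)/6 = 78/6 = 13; σ²_I = ((22−8)/6)² = 5.444

Forward pass:
ES_A = 0; EF_A = 12
ES_B = 0; EF_B = 4
ES_C = max(EF_A=12, EF_B=4) = 12; EF_C = 12+4 = 16
ES_D = max(EF_A=12, EF_B=4) = 12; EF_D = 12+11 = 23
ES_E = max(EF_A=12, EF_C=16) = 16; EF_E = 16+12 = 28
ES_F = max(EF_B=4, EF_D=23) = 23; EF_F = 23+15 = 38
ES_G = 12; EF_G = 12+8 = 20
ES_H = 4; EF_H = 4+9 = 13
ES_I = max(EF_B=4, EF_E=28, EF_F=38, EF_G=20, EF_H=13) = 38; EF_I = 38+13 = 51
Expected project duration μ = 51 days. Critical path: A → D → F → I.

Variance along critical path = 1.000 + 0.111 + 5.444 + 5.444 = 12.000; σ = √12.000 = 3.464 days.
Z = (48 − 51) / 3.464 = -0.866
P(T ≤ 48) = Φ(-0.866) ≈ 0.193

0.193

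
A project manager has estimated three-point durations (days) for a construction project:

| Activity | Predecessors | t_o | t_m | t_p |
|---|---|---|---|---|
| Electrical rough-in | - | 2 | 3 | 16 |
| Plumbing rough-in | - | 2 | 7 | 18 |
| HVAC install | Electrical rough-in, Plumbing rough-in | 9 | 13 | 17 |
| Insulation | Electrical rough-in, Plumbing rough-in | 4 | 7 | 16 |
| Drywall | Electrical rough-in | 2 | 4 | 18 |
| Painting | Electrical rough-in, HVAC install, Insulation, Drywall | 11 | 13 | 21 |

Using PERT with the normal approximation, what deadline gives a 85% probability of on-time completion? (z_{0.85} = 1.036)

te_Electrical rough-in = (2 + 4·3 + 16)/6 = 30/6 = 5; σ²_Electrical rough-in = ((16−2)/6)² = 5.444
te_Plumbing rough-in = (2 + 4·7 + 18)/6 = 48/6 = 8; σ²_Plumbing rough-in = ((18−2)/6)² = 7.111
te_HVAC install = (9 + 4·13 + 17)/6 = 78/6 = 13; σ²_HVAC install = ((17−9)/6)² = 1.778
te_Insulation = (4 + 4·7 + 16)/6 = 48/6 = 8; σ²_Insulation = ((16−4)/6)² = 4.000
te_Drywall = (2 + 4·4 + 18)/6 = 36/6 = 6; σ²_Drywall = ((18−2)/6)² = 7.111
te_Painting = (11 + 4·13 + 21)/6 = 84/6 = 14; σ²_Painting = ((21−11)/6)² = 2.778

Forward pass:
ES_Electrical rough-in = 0; EF_Electrical rough-in = 5
ES_Plumbing rough-in = 0; EF_Plumbing rough-in = 8
ES_HVAC install = max(EF_Electrical rough-in=5, EF_Plumbing rough-in=8) = 8; EF_HVAC install = 8+13 = 21
ES_Insulation = max(EF_Electrical rough-in=5, EF_Plumbing rough-in=8) = 8; EF_Insulation = 8+8 = 16
ES_Drywall = 5; EF_Drywall = 5+6 = 11
ES_Painting = max(EF_Electrical rough-in=5, EF_HVAC install=21, EF_Insulation=16, EF_Drywall=11) = 21; EF_Painting = 21+14 = 35
Expected project duration μ = 35 days. Critical path: Plumbing rough-in → HVAC install → Painting.

Variance along critical path = 7.111 + 1.778 + 2.778 = 11.667; σ = 3.416 days.
D = μ + z·σ = 35 + 1.036·3.416 = 38.5 days

38.5 days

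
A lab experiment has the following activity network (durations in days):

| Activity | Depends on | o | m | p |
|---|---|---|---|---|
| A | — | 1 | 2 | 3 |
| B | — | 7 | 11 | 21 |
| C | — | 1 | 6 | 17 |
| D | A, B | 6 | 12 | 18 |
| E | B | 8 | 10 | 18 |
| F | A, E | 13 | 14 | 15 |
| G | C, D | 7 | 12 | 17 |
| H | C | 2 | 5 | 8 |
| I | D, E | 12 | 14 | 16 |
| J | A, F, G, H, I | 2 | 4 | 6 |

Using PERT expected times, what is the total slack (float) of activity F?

te_A = (1 + 4·2 + 3)/6 = 12/6 = 2
te_B = (7 + 4·11 + 21)/6 = 72/6 = 12
te_C = (1 + 4·6 + 17)/6 = 42/6 = 7
te_D = (6 + 4·12 + 18)/6 = 72/6 = 12
te_E = (8 + 4·10 + 18)/6 = 66/6 = 11
te_F = (13 + 4·14 + 15)/6 = 84/6 = 14
te_G = (7 + 4·12 + 17)/6 = 72/6 = 12
te_H = (2 + 4·5 + 8)/6 = 30/6 = 5
te_I = (12 + 4·14 + 16)/6 = 84/6 = 14
te_J = (2 + 4·4 + 6)/6 = 24/6 = 4

Forward pass:
ES_A = 0; EF_A = 2
ES_B = 0; EF_B = 12
ES_C = 0; EF_C = 7
ES_D = max(EF_A=2, EF_B=12) = 12; EF_D = 12+12 = 24
ES_E = 12; EF_E = 12+11 = 23
ES_F = max(EF_A=2, EF_E=23) = 23; EF_F = 23+14 = 37
ES_G = max(EF_C=7, EF_D=24) = 24; EF_G = 24+12 = 36
ES_H = 7; EF_H = 7+5 = 12
ES_I = max(EF_D=24, EF_E=23) = 24; EF_I = 24+14 = 38
ES_J = max(EF_A=2, EF_F=37, EF_G=36, EF_H=12, EF_I=38) = 38; EF_J = 38+4 = 42
Expected project duration μ = 42 days. Critical path: B → D → I → J.

Backward pass:
LF_J = 42; LS_J = 42−4 = 38
LF_I = LS_J = 38; LS_I = 38−14 = 24
LF_H = LS_J = 38; LS_H = 38−5 = 33
LF_G = LS_J = 38; LS_G = 38−12 = 26
LF_F = LS_J = 38; LS_F = 38−14 = 24
LF_E = min(LS_F=24, LS_I=24) = 24; LS_E = 24−11 = 13
LF_D = min(LS_G=26, LS_I=24) = 24; LS_D = 24−12 = 12
LF_C = min(LS_G=26, LS_H=33) = 26; LS_C = 26−7 = 19
LF_B = min(LS_D=12, LS_E=13) = 12; LS_B = 12−12 = 0
LF_A = min(LS_D=12, LS_F=24, LS_J=38) = 12; LS_A = 12−2 = 10
Slack_F = LS_F − ES_F = 24 − 23 = 1

1 days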